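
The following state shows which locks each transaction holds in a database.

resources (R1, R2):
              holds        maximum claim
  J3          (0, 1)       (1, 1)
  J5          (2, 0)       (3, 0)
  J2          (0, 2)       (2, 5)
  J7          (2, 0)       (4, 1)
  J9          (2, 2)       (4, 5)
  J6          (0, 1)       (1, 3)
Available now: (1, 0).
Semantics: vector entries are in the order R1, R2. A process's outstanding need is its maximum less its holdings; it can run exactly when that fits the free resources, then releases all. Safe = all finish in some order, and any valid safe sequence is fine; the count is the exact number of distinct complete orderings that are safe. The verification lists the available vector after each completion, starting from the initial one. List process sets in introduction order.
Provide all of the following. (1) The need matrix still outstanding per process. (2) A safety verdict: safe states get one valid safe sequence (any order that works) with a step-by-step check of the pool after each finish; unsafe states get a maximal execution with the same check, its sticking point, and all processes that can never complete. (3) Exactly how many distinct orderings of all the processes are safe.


(1) Remaining need (order R1, R2):
  J3: (1, 0)
  J5: (1, 0)
  J2: (2, 3)
  J7: (2, 1)
  J9: (2, 3)
  J6: (1, 2)
(2) The state is UNSAFE.
Key observation: R2 is the bottleneck — with J5, J3, J7 done the pool holds (5, 1), short of every remaining need.
The run J5, J3, J7 cannot be extended any further. Step-by-step check:
  pool = (1, 0)
  J5: need (1, 0) fits (1, 0); releases (2, 0), pool now (3, 0)
  J3: need (1, 0) fits (3, 0); releases (0, 1), pool now (3, 1)
  J7: need (2, 1) fits (3, 1); releases (2, 0), pool now (5, 1)
  J2 cannot run: need (2, 3) vs free (5, 1) (insufficient R2)
  J9 cannot run: need (2, 3) vs free (5, 1) (insufficient R2)
  J6 cannot run: need (1, 2) vs free (5, 1) (insufficient R2)
Permanently blocked: J2, J9 and J6.
(3) The exact count: 0 of the possible complete orderings are safe sequences.


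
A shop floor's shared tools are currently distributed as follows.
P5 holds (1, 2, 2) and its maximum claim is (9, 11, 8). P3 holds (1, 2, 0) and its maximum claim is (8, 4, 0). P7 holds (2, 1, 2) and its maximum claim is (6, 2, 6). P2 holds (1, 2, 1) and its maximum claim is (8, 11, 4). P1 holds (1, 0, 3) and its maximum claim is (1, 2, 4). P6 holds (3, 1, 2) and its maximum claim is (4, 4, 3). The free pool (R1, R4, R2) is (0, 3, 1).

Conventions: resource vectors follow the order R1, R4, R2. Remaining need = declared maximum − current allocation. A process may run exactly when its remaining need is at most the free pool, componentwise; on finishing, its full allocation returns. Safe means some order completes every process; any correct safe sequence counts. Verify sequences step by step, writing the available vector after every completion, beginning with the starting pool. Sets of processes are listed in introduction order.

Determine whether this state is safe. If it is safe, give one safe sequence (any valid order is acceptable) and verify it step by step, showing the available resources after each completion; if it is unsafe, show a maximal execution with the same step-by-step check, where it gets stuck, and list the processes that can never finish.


UNSAFE — no complete ordering exists.
Key observation: R1 is the bottleneck — with P1, P6, P7 done the pool holds (6, 5, 8), short of every remaining need.
The run P1, P6, P7 cannot be extended any further. Step-by-step check:
  pool = (0, 3, 1)
  P1: need (0, 2, 1) fits (0, 3, 1); releases (1, 0, 3), pool now (1, 3, 4)
  P6: need (1, 3, 1) fits (1, 3, 4); releases (3, 1, 2), pool now (4, 4, 6)
  P7: need (4, 1, 4) fits (4, 4, 6); releases (2, 1, 2), pool now (6, 5, 8)
  P5 still needs (8, 9, 6) but only (6, 5, 8) is free — short on R1 and R4
  P3 still needs (7, 2, 0) but only (6, 5, 8) is free — short on R1
  P2 still needs (7, 9, 3) but only (6, 5, 8) is free — short on R1 and R4
Never able to finish: P5, P3 and P2.


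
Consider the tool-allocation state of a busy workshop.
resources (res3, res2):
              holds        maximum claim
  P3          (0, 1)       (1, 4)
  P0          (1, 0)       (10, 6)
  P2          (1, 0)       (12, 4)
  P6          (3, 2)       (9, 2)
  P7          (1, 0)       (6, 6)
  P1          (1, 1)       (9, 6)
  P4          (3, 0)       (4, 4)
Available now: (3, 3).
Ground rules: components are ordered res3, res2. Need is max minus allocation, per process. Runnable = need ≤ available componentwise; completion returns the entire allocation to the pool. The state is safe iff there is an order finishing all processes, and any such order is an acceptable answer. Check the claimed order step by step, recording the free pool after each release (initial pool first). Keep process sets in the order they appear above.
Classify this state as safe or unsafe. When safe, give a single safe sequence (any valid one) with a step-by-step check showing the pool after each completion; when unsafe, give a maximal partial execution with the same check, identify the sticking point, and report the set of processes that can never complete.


SAFE, for example via the order P3, P4, P6, P0, P7, P2, P1.
Key observation: the order's first zero-slack moment is P3 ((1, 3) needed, (3, 3) free — a requested resource with nothing to spare).
Verifying each step:
  pool = (3, 3)
  P3 needs (1, 3) <= (3, 3) -> finishes; pool += (0, 1) = (3, 4)
  P4 needs (1, 4) <= (3, 4) -> finishes; pool += (3, 0) = (6, 4)
  P6 needs (6, 0) <= (6, 4) -> finishes; pool += (3, 2) = (9, 6)
  P0 needs (9, 6) <= (9, 6) -> finishes; pool += (1, 0) = (10, 6)
  P7 needs (5, 6) <= (10, 6) -> finishes; pool += (1, 0) = (11, 6)
  P2 needs (11, 4) <= (11, 6) -> finishes; pool += (1, 0) = (12, 6)
  P1 needs (8, 5) <= (12, 6) -> finishes; pool += (1, 1) = (13, 7)


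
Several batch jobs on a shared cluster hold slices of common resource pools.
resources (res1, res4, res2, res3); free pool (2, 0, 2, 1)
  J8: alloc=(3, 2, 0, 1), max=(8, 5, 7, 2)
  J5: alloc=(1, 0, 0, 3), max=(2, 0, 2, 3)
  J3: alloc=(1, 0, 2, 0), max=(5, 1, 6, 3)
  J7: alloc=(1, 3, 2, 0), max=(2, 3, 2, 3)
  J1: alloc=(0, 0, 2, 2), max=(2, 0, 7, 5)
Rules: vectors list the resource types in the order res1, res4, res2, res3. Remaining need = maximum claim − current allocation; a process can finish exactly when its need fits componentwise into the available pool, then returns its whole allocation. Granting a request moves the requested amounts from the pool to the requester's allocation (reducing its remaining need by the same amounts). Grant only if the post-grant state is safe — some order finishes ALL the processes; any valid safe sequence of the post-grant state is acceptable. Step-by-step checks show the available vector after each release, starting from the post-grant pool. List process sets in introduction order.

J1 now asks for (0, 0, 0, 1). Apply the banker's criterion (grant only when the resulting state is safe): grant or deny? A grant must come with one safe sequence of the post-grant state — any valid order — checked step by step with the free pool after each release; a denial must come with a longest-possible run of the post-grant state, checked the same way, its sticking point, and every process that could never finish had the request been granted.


GRANT — the state after the grant stays safe, e.g. via J5, J7, J3, J1, J8.
Key observation: even at the reduced pool (2, 0, 2, 0), J5 fits immediately, so safety survives the grant.
Step-by-step check of the post-grant state:
  pool = (2, 0, 2, 0)
  J5 needs (1, 0, 2, 0) <= (2, 0, 2, 0) -> finishes; pool += (1, 0, 0, 3) = (3, 0, 2, 3)
  J7 needs (1, 0, 0, 3) <= (3, 0, 2, 3) -> finishes; pool += (1, 3, 2, 0) = (4, 3, 4, 3)
  J3 needs (4, 1, 4, 3) <= (4, 3, 4, 3) -> finishes; pool += (1, 0, 2, 0) = (5, 3, 6, 3)
  J1 needs (2, 0, 5, 2) <= (5, 3, 6, 3) -> finishes; pool += (0, 0, 2, 3) = (5, 3, 8, 6)
  J8 needs (5, 3, 7, 1) <= (5, 3, 8, 6) -> finishes; pool += (3, 2, 0, 1) = (8, 5, 8, 7)


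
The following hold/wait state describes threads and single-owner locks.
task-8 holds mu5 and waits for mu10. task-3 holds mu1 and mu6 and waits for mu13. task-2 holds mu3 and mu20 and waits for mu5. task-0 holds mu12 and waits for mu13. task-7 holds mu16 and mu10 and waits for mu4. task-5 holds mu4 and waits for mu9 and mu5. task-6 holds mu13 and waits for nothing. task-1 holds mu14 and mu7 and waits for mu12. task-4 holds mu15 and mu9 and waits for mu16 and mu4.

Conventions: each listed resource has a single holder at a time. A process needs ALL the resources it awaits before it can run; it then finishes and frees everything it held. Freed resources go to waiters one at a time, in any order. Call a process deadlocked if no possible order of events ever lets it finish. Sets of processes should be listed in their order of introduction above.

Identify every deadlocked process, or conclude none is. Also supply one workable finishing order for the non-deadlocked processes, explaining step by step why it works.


The deadlocked set is task-8, task-2, task-7, task-5 and task-4.
Key observation: the waits loop around task-8 -> task-7 -> task-5 -> task-8 with no way out; task-4 is caught in further circular waits and task-2 waits into the deadlock from upstream.
A valid finishing order for the others: task-6, task-3, task-0, task-1.
Check, step by step:
  task-6 waits on nothing -> runs at once and releases mu13
  run task-3 (all its waits — mu13 — are resolved); releases mu1 and mu6
  run task-0 (all its waits — mu13 — are resolved); releases mu12
  run task-1 (all its waits — mu12 — are resolved); releases mu14 and mu7


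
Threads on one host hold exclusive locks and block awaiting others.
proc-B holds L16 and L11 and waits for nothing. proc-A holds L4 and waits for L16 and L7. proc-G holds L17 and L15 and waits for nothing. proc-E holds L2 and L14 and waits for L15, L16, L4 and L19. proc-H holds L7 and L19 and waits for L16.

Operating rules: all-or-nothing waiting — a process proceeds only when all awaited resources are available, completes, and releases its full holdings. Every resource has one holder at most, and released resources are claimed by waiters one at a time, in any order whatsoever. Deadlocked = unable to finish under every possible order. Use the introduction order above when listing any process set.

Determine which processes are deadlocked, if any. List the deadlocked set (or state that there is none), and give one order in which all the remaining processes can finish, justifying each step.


The deadlocked set is empty.
Key observation: the wait relation is loop-free; peeling off processes with no waits unwinds the whole state.
A valid finishing order for the others: proc-B, proc-G, proc-H, proc-A, proc-E.
Step-by-step check:
  run proc-B (it waits on nothing); releases L16 and L11
  run proc-G (it waits on nothing); releases L17 and L15
  run proc-H (all its waits — L16 — are resolved); releases L7 and L19
  run proc-A (all its waits — L16 and L7 — are resolved); releases L4
  run proc-E (all its waits — L15, L16, L4 and L19 — are resolved); releases L2 and L14


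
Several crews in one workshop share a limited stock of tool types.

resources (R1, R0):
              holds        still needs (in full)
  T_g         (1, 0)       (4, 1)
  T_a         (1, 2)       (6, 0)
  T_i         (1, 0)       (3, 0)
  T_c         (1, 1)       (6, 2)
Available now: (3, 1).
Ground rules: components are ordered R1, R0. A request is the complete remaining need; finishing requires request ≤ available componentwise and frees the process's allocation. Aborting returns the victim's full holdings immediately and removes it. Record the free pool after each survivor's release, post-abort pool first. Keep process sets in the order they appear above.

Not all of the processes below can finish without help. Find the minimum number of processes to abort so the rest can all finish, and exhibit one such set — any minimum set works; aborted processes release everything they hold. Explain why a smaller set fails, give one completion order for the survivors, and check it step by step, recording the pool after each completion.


Minimum abort set: T_a.
Key observation: aborting T_a returns (1, 2), and T_c — hopeless before — runs at step 3 with the returned capacity in the pool.
Minimality: the empty abort set fails — the state is deadlocked as it stands.
Survivors finish in the order: T_i, T_g, T_c. Walking it through (pool after the aborts first):
  pool = (4, 3)
  run T_i (needs (3, 0), free (4, 3)); after release of (1, 0) the pool is (5, 3)
  run T_g (needs (4, 1), free (5, 3)); after release of (1, 0) the pool is (6, 3)
  run T_c (needs (6, 2), free (6, 3)); after release of (1, 1) the pool is (7, 4)


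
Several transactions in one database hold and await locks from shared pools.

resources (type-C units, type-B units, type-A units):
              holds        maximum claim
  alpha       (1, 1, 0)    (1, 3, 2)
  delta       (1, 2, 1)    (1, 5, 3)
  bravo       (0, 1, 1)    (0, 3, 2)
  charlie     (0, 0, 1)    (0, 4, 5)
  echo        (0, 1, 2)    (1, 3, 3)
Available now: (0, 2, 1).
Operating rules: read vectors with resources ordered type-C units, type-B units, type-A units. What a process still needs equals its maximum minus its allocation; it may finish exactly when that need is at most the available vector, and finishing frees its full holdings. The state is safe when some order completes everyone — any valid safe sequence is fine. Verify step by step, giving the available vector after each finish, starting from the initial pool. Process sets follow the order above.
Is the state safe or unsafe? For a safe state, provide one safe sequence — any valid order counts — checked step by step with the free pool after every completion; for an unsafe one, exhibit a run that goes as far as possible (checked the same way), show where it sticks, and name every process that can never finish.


SAFE, for example via the order bravo, delta, echo, charlie, alpha.
Key observation: reading the order forward, bravo is the first process whose need (0, 2, 1) meets the free pool (0, 2, 1) exactly on a resource it requests.
Walking it through:
  pool = (0, 2, 1)
  bravo: need (0, 2, 1) fits (0, 2, 1); releases (0, 1, 1), pool now (0, 3, 2)
  delta: need (0, 3, 2) fits (0, 3, 2); releases (1, 2, 1), pool now (1, 5, 3)
  echo: need (1, 2, 1) fits (1, 5, 3); releases (0, 1, 2), pool now (1, 6, 5)
  charlie: need (0, 4, 4) fits (1, 6, 5); releases (0, 0, 1), pool now (1, 6, 6)
  alpha: need (0, 2, 2) fits (1, 6, 6); releases (1, 1, 0), pool now (2, 7, 6)


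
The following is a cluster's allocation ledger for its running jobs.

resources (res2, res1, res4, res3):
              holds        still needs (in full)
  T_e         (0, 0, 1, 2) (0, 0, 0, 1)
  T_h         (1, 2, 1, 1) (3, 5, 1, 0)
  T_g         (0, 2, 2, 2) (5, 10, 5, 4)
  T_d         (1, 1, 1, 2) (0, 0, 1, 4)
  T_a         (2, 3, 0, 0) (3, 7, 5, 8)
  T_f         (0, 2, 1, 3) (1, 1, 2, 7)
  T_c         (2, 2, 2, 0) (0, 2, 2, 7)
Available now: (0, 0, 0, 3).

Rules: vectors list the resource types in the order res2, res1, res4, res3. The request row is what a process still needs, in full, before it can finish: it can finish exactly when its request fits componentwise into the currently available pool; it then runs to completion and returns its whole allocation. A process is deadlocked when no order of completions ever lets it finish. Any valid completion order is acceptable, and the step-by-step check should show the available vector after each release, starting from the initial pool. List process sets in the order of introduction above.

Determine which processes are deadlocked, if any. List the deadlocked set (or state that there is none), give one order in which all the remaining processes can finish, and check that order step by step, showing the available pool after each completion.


Nothing here is deadlocked.
Key observation: starting with T_e, each completion frees enough for the next — no one is permanently blocked.
The rest can finish in the order T_e, T_d, T_f, T_c, T_h, T_a, T_g. Check, step by step:
  pool = (0, 0, 0, 3)
  T_e: need (0, 0, 0, 1) fits (0, 0, 0, 3); releases (0, 0, 1, 2), pool now (0, 0, 1, 5)
  T_d: need (0, 0, 1, 4) fits (0, 0, 1, 5); releases (1, 1, 1, 2), pool now (1, 1, 2, 7)
  T_f: need (1, 1, 2, 7) fits (1, 1, 2, 7); releases (0, 2, 1, 3), pool now (1, 3, 3, 10)
  T_c: need (0, 2, 2, 7) fits (1, 3, 3, 10); releases (2, 2, 2, 0), pool now (3, 5, 5, 10)
  T_h: need (3, 5, 1, 0) fits (3, 5, 5, 10); releases (1, 2, 1, 1), pool now (4, 7, 6, 11)
  T_a: need (3, 7, 5, 8) fits (4, 7, 6, 11); releases (2, 3, 0, 0), pool now (6, 10, 6, 11)
  T_g: need (5, 10, 5, 4) fits (6, 10, 6, 11); releases (0, 2, 2, 2), pool now (6, 12, 8, 13)


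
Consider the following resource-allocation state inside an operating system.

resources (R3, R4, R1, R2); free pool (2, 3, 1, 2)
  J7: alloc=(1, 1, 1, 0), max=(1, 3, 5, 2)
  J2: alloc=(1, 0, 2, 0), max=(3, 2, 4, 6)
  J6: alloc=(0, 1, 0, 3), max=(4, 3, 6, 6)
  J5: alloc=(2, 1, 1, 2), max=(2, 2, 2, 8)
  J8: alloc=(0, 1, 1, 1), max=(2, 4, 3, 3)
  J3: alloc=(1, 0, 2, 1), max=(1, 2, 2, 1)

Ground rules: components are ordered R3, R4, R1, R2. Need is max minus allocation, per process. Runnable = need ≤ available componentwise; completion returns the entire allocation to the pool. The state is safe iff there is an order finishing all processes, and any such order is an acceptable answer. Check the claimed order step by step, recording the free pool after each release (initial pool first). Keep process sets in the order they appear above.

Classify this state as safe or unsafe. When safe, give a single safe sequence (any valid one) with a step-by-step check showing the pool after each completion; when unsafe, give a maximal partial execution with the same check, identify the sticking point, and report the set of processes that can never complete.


UNSAFE.
Key observation: after J3, J8, J7 the pool peaks at (4, 5, 5, 4), and each blocked process is short somewhere: J2 on R2; J6 on R1; J5 on R2.
A maximal execution: J3, J8, J7 — then nothing else fits. Walking it through:
  pool = (2, 3, 1, 2)
  run J3 (needs (0, 2, 0, 0), free (2, 3, 1, 2)); after release of (1, 0, 2, 1) the pool is (3, 3, 3, 3)
  run J8 (needs (2, 3, 2, 2), free (3, 3, 3, 3)); after release of (0, 1, 1, 1) the pool is (3, 4, 4, 4)
  run J7 (needs (0, 2, 4, 2), free (3, 4, 4, 4)); after release of (1, 1, 1, 0) the pool is (4, 5, 5, 4)
  blocked: J2 wants (2, 2, 2, 6), pool (4, 5, 5, 4) — not enough R2
  blocked: J6 wants (4, 2, 6, 3), pool (4, 5, 5, 4) — not enough R1
  blocked: J5 wants (0, 1, 1, 6), pool (4, 5, 5, 4) — not enough R2
Permanently blocked: J2, J6 and J5.


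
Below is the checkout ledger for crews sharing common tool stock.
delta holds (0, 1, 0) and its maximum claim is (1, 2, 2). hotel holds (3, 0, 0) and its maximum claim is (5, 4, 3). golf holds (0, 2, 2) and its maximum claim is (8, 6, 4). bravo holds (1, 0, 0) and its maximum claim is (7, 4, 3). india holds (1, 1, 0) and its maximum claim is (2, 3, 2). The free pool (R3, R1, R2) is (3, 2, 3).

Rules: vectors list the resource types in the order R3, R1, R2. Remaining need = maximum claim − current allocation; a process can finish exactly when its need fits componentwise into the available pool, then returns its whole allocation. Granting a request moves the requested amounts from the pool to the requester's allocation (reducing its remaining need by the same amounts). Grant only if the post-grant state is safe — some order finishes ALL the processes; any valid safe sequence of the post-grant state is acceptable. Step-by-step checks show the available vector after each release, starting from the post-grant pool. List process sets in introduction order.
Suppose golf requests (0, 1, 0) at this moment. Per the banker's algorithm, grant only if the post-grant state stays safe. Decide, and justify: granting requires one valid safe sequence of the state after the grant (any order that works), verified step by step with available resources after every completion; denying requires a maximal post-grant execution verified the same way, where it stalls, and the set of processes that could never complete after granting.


DENY — the pretend-granted state is unsafe.
Key observation: after delta, india the pool peaks at (4, 3, 3), and each blocked process is short somewhere: hotel on R1; golf on R3; bravo on R3, R1.
On the post-grant state, delta, india is a maximal run — nothing extends it. Walking it through:
  pool = (3, 1, 3)
  delta: need (1, 1, 2) fits (3, 1, 3); releases (0, 1, 0), pool now (3, 2, 3)
  india: need (1, 2, 2) fits (3, 2, 3); releases (1, 1, 0), pool now (4, 3, 3)
  blocked: hotel wants (2, 4, 3), pool (4, 3, 3) — not enough R1
  blocked: golf wants (8, 3, 2), pool (4, 3, 3) — not enough R3
  blocked: bravo wants (6, 4, 3), pool (4, 3, 3) — not enough R3 and R1
Processes that could never finish after the grant: hotel, golf and bravo.


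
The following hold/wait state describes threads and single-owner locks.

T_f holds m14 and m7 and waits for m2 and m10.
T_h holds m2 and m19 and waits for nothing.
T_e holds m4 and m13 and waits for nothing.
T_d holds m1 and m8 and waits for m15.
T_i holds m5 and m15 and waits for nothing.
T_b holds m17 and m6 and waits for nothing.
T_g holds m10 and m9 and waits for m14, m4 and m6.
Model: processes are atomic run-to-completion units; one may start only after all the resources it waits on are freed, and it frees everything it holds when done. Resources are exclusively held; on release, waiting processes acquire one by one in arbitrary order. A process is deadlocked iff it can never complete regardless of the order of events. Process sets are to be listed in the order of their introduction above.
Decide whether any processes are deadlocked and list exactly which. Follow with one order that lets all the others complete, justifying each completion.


The deadlocked set is T_f and T_g.
Key observation: the waits loop around T_f -> T_g -> T_f with no way out; no other process is dragged down with it.
A valid finishing order for the others: T_b, T_e, T_h, T_i, T_d.
Step-by-step check:
  T_b: no waits; runs immediately, freeing m17 and m6
  T_e: no waits; runs immediately, freeing m4 and m13
  T_h: no waits; runs immediately, freeing m2 and m19
  T_i: no waits; runs immediately, freeing m5 and m15
  run T_d (all its waits — m15 — are resolved); releases m1 and m8


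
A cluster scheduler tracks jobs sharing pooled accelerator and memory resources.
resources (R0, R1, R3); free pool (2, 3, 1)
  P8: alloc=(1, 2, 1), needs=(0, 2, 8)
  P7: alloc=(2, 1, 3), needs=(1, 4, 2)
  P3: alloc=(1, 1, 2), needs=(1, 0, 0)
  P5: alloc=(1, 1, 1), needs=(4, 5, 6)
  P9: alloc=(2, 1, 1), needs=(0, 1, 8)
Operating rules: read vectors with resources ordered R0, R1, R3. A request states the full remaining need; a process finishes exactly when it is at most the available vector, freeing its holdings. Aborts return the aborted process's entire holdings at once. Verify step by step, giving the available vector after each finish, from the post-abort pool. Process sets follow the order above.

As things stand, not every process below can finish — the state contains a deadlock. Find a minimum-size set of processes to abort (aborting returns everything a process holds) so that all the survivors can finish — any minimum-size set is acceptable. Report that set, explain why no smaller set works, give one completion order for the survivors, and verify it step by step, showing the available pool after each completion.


Minimum abort set: P9.
Key observation: before aborting P9, P8 was permanently blocked — no order could ever run it; afterwards it completes at step 4.
Why nothing smaller works: aborting no one leaves the state deadlocked as given.
One survivor order: P3, P7, P5, P8. Step-by-step check (post-abort pool first):
  pool = (4, 4, 2)
  P3 needs (1, 0, 0) <= (4, 4, 2) -> finishes; pool += (1, 1, 2) = (5, 5, 4)
  P7 needs (1, 4, 2) <= (5, 5, 4) -> finishes; pool += (2, 1, 3) = (7, 6, 7)
  P5 needs (4, 5, 6) <= (7, 6, 7) -> finishes; pool += (1, 1, 1) = (8, 7, 8)
  P8 needs (0, 2, 8) <= (8, 7, 8) -> finishes; pool += (1, 2, 1) = (9, 9, 9)


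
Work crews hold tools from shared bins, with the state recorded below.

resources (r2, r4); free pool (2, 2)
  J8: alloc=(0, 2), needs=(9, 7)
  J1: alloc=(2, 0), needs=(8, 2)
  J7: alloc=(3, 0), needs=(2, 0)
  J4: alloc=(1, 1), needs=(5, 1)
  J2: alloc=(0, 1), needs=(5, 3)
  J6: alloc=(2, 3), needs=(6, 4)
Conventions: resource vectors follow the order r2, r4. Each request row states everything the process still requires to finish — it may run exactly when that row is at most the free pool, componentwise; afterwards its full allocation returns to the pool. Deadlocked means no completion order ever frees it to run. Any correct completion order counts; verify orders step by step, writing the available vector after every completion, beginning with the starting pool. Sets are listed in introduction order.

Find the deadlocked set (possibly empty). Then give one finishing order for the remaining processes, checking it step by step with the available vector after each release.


The deadlocked set is empty.
Key observation: J7 can run right away; the returned allocation unlocks the remaining processes in turn.
The rest can finish in the order J7, J4, J2, J6, J1, J8. Verifying each step:
  pool = (2, 2)
  J7 needs (2, 0) <= (2, 2) -> finishes; pool += (3, 0) = (5, 2)
  J4 needs (5, 1) <= (5, 2) -> finishes; pool += (1, 1) = (6, 3)
  J2 needs (5, 3) <= (6, 3) -> finishes; pool += (0, 1) = (6, 4)
  J6 needs (6, 4) <= (6, 4) -> finishes; pool += (2, 3) = (8, 7)
  J1 needs (8, 2) <= (8, 7) -> finishes; pool += (2, 0) = (10, 7)
  J8 needs (9, 7) <= (10, 7) -> finishes; pool += (0, 2) = (10, 9)


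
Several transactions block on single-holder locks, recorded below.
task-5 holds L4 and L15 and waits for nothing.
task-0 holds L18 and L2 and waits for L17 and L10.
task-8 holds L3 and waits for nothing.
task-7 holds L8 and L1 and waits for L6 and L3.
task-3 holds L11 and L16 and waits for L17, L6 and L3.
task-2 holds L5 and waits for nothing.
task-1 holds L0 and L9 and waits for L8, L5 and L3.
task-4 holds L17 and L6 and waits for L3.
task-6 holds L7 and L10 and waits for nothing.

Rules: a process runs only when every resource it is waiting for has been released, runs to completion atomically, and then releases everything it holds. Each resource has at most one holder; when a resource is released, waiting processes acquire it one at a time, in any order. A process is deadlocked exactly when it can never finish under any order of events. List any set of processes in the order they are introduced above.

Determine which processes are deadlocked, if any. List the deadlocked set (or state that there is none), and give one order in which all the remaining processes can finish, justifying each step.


The deadlocked set is empty.
Key observation: the waits form no ring: some process can always run, and its releases unblock the others one by one.
The rest can finish in the order task-8, task-4, task-5, task-3, task-6, task-2, task-0, task-7, task-1.
Step-by-step check:
  task-8: no waits; runs immediately, freeing L3
  task-4: everything it awaited (L3) is free; runs, freeing L17 and L6
  task-5: no waits; runs immediately, freeing L4 and L15
  task-3: everything it awaited (L17, L6 and L3) is free; runs, freeing L11 and L16
  task-6: no waits; runs immediately, freeing L7 and L10
  task-2: no waits; runs immediately, freeing L5
  task-0: everything it awaited (L17 and L10) is free; runs, freeing L18 and L2
  task-7: everything it awaited (L6 and L3) is free; runs, freeing L8 and L1
  task-1: everything it awaited (L8, L5 and L3) is free; runs, freeing L0 and L9


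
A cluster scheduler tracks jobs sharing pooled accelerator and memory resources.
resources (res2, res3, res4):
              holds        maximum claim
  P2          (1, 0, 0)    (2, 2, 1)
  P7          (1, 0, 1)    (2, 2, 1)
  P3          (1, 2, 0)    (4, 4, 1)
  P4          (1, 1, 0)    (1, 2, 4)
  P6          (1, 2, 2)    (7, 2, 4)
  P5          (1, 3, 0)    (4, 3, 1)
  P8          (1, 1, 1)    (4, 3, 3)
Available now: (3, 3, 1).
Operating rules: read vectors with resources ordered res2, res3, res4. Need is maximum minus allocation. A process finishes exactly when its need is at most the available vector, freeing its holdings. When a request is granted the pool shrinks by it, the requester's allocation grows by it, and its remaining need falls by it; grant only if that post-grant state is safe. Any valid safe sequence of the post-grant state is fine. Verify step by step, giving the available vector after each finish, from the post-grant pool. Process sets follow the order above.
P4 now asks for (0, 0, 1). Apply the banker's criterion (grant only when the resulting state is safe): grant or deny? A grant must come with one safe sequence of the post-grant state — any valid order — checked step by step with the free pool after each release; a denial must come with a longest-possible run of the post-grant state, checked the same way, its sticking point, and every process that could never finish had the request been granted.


DENY: after the grant no complete ordering would exist.
Key observation: after P7, P3, P5, P2 complete, (7, 8, 1) is the best the pool ever gets, yet each leftover process wants more res4.
After a pretend grant, a maximal execution: P7, P3, P5, P2 — then nothing else fits. Step-by-step check:
  pool = (3, 3, 0)
  run P7 (needs (1, 2, 0), free (3, 3, 0)); after release of (1, 0, 1) the pool is (4, 3, 1)
  run P3 (needs (3, 2, 1), free (4, 3, 1)); after release of (1, 2, 0) the pool is (5, 5, 1)
  run P5 (needs (3, 0, 1), free (5, 5, 1)); after release of (1, 3, 0) the pool is (6, 8, 1)
  run P2 (needs (1, 2, 1), free (6, 8, 1)); after release of (1, 0, 0) the pool is (7, 8, 1)
  blocked: P4 wants (0, 1, 3), pool (7, 8, 1) — not enough res4
  blocked: P6 wants (6, 0, 2), pool (7, 8, 1) — not enough res4
  blocked: P8 wants (3, 2, 2), pool (7, 8, 1) — not enough res4
Had the request been granted, P4, P6 and P8 could never finish.


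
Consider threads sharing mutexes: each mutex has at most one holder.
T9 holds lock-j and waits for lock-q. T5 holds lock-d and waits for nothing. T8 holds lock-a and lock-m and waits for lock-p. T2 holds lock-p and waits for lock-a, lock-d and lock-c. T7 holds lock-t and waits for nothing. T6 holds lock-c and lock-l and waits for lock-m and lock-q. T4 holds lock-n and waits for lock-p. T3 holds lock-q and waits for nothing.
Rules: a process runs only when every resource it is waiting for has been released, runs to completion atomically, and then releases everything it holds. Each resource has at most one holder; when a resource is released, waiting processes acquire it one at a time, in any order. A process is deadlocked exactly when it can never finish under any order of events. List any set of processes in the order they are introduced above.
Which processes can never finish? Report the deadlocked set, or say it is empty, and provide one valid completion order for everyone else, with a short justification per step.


Deadlocked set: T8, T2, T6 and T4.
Key observation: the waits loop around T8 -> T2 -> T8 with no way out; T6 is caught in further circular waits and T4 waits into the deadlock from upstream.
One completion order for the rest: T3, T9, T5, T7.
Verifying each step:
  T3: no waits; runs immediately, freeing lock-q
  T9 waits on lock-q — all released -> runs and releases lock-j
  T5: no waits; runs immediately, freeing lock-d
  T7: no waits; runs immediately, freeing lock-t


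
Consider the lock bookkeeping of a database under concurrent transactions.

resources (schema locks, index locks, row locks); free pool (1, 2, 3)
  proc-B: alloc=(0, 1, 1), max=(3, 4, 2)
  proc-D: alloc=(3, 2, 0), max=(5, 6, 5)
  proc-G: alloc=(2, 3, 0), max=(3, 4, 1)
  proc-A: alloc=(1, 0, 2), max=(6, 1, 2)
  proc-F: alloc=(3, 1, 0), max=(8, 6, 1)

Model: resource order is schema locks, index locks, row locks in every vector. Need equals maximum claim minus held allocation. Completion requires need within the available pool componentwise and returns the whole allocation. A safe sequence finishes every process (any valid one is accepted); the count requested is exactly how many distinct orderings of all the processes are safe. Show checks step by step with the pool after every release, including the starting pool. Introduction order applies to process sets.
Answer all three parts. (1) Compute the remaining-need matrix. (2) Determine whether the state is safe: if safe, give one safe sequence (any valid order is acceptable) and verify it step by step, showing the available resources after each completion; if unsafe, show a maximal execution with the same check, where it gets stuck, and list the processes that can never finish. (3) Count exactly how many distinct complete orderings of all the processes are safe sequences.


(1) Need matrix, components ordered schema locks, index locks, row locks:
  proc-B: (3, 3, 1)
  proc-D: (2, 4, 5)
  proc-G: (1, 1, 1)
  proc-A: (5, 1, 0)
  proc-F: (5, 5, 1)
(2) UNSAFE.
Key observation: after proc-G, proc-B the pool peaks at (3, 6, 4), and each blocked process is short somewhere: proc-D on row locks; proc-A on schema locks; proc-F on schema locks.
A maximal execution: proc-G, proc-B — then nothing else fits. Walking it through:
  pool = (1, 2, 3)
  proc-G needs (1, 1, 1) <= (1, 2, 3) -> finishes; pool += (2, 3, 0) = (3, 5, 3)
  proc-B needs (3, 3, 1) <= (3, 5, 3) -> finishes; pool += (0, 1, 1) = (3, 6, 4)
  blocked: proc-D wants (2, 4, 5), pool (3, 6, 4) — not enough row locks
  blocked: proc-A wants (5, 1, 0), pool (3, 6, 4) — not enough schema locks
  blocked: proc-F wants (5, 5, 1), pool (3, 6, 4) — not enough schema locks
Never able to finish: proc-D, proc-A and proc-F.
(3) The exact count: 0 of the possible complete orderings are safe sequences.


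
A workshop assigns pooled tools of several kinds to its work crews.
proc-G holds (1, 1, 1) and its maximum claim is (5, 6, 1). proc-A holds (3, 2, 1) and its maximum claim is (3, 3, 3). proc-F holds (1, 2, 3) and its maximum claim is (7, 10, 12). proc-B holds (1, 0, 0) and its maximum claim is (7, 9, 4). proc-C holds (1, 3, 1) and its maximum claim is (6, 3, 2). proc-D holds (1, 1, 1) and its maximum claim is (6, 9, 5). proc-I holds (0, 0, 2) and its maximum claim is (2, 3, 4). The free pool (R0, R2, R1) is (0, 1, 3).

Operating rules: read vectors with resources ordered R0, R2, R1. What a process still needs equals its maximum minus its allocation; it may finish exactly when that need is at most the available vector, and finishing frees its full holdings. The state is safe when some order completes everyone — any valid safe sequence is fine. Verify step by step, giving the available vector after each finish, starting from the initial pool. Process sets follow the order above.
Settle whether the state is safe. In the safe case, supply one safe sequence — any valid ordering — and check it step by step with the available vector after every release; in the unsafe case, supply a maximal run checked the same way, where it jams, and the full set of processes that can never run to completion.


UNSAFE.
Key observation: once proc-A, proc-I finish, the pool peaks at (3, 3, 6) — and every remaining process still needs more R0 than that.
Going as far as possible: proc-A, proc-I; after that, nothing fits. Verifying each step:
  pool = (0, 1, 3)
  proc-A needs (0, 1, 2) <= (0, 1, 3) -> finishes; pool += (3, 2, 1) = (3, 3, 4)
  proc-I needs (2, 3, 2) <= (3, 3, 4) -> finishes; pool += (0, 0, 2) = (3, 3, 6)
  blocked: proc-G wants (4, 5, 0), pool (3, 3, 6) — not enough R0 and R2
  blocked: proc-F wants (6, 8, 9), pool (3, 3, 6) — not enough R0, R2 and R1
  blocked: proc-B wants (6, 9, 4), pool (3, 3, 6) — not enough R0 and R2
  blocked: proc-C wants (5, 0, 1), pool (3, 3, 6) — not enough R0
  blocked: proc-D wants (5, 8, 4), pool (3, 3, 6) — not enough R0 and R2
Processes that can never finish: proc-G, proc-F, proc-B, proc-C and proc-D.


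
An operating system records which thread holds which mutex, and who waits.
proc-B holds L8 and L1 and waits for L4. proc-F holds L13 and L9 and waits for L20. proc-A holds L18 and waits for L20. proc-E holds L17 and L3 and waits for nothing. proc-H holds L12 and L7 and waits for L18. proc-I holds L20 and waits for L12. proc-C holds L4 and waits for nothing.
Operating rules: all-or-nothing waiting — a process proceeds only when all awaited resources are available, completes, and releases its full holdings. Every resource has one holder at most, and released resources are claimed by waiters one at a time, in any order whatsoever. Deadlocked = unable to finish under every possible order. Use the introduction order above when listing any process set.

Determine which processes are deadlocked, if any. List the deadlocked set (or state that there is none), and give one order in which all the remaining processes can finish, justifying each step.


The deadlocked set is proc-F, proc-A, proc-H and proc-I.
Key observation: the loop proc-I -> proc-H -> proc-A -> proc-I blocks itself forever; proc-F waits into the deadlock from upstream.
The rest can finish in the order proc-E, proc-C, proc-B.
Step-by-step check:
  run proc-E (it waits on nothing); releases L17 and L3
  run proc-C (it waits on nothing); releases L4
  run proc-B (all its waits — L4 — are resolved); releases L8 and L1


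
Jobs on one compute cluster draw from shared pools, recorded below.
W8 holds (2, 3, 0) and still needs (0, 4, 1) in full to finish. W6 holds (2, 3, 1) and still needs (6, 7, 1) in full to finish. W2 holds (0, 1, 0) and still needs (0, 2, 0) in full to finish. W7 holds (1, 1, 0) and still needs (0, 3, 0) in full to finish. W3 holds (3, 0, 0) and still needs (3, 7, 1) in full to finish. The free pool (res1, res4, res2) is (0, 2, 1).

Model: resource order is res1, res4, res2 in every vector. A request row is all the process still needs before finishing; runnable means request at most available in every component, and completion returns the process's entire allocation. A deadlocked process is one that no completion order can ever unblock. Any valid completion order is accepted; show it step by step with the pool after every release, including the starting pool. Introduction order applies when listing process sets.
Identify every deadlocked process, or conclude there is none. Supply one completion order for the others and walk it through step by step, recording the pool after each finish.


The deadlocked set is empty.
Key observation: W2 fits the free pool immediately, and its release cascades until everyone finishes.
A valid finishing order for the others: W2, W7, W8, W3, W6. Check, step by step:
  pool = (0, 2, 1)
  W2: need (0, 2, 0) fits (0, 2, 1); releases (0, 1, 0), pool now (0, 3, 1)
  W7: need (0, 3, 0) fits (0, 3, 1); releases (1, 1, 0), pool now (1, 4, 1)
  W8: need (0, 4, 1) fits (1, 4, 1); releases (2, 3, 0), pool now (3, 7, 1)
  W3: need (3, 7, 1) fits (3, 7, 1); releases (3, 0, 0), pool now (6, 7, 1)
  W6: need (6, 7, 1) fits (6, 7, 1); releases (2, 3, 1), pool now (8, 10, 2)


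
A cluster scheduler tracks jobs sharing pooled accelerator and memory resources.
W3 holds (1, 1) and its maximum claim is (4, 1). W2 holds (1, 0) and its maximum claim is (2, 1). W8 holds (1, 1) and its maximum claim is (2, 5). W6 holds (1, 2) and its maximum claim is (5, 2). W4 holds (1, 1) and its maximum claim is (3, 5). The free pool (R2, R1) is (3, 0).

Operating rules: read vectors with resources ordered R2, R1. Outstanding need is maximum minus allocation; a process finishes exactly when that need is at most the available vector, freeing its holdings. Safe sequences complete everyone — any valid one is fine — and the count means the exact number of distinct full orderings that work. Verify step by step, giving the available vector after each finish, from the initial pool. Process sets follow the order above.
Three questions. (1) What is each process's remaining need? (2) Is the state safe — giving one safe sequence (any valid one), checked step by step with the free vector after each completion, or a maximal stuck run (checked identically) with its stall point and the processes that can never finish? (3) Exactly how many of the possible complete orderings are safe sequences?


(1) Need matrix, components ordered R2, R1:
  W3: (3, 0)
  W2: (1, 1)
  W8: (1, 4)
  W6: (4, 0)
  W4: (2, 4)
(2) The state is UNSAFE.
Key observation: the pool after W3, W2, W6 is (6, 3); every surviving request exceeds it in R1, so progress ends there.
A maximal execution: W3, W2, W6 — then nothing else fits. Walking it through:
  pool = (3, 0)
  W3: need (3, 0) fits (3, 0); releases (1, 1), pool now (4, 1)
  W2: need (1, 1) fits (4, 1); releases (1, 0), pool now (5, 1)
  W6: need (4, 0) fits (5, 1); releases (1, 2), pool now (6, 3)
  W8 still needs (1, 4) but only (6, 3) is free — short on R1
  W4 still needs (2, 4) but only (6, 3) is free — short on R1
Processes that can never finish: W8 and W4.
(3) Precisely 0 of the possible complete orderings are safe sequences.
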